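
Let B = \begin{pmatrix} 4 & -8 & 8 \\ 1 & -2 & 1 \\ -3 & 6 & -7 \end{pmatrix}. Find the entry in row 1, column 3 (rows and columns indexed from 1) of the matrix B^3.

128

Characteristic polynomial: λ^3 + 5λ^2 + 4λ = λ(λ + 1)(λ + 4), so the eigenvalues are -4, -1, 0.
λ=-4: eigenvector (1, 0, -1).
λ=0: eigenvector (-2, -1, 0).
λ=-1: eigenvector (0, 1, 1).
P = [[1, -2, 0], [0, -1, 1], [-1, 0, 1]], D = diag(-4, 0, -1), P⁻¹ = [[-1, 2, -2], [-1, 1, -1], [-1, 2, -1]].
B³ = P·diag(-64, 0, -1)·P⁻¹ = [[64, -128, 128], [1, -2, 1], [-63, 126, -127]].
The requested entry is 128.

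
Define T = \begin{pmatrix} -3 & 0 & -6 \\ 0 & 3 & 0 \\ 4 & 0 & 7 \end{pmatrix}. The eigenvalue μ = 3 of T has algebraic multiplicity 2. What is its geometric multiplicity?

T − 3I = [[-6, 0, -6], [0, 0, 0], [4, 0, 4]].
This matrix has rank 1, so its null space has dimension 3 − 1 = 2.

2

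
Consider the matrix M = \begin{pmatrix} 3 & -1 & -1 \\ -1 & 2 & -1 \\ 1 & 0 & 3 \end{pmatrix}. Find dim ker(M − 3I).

1

M − 3I = [[0, -1, -1], [-1, -1, -1], [1, 0, 0]].
This matrix has rank 2, so its null space has dimension 3 − 2 = 1.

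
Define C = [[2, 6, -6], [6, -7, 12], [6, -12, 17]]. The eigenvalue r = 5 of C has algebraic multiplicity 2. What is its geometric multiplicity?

C − 5I = [[-3, 6, -6], [6, -12, 12], [6, -12, 12]].
This matrix has rank 1, so its null space has dimension 3 − 1 = 2.

2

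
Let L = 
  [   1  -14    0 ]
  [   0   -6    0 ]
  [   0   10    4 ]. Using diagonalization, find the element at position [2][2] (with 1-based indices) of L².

Characteristic polynomial: λ^3 + λ^2 - 26λ + 24 = (λ - 4)(λ - 1)(λ + 6), so the eigenvalues are -6, 1, 4.
λ=1: eigenvector (1, 0, 0).
λ=4: eigenvector (0, 0, 1).
λ=-6: eigenvector (2, 1, -1).
P = [[1, 0, 2], [0, 0, 1], [0, 1, -1]], D = diag(1, 4, -6), P⁻¹ = [[1, -2, 0], [0, 1, 1], [0, 1, 0]].
L² = P·diag(1, 16, 36)·P⁻¹ = [[1, 70, 0], [0, 36, 0], [0, -20, 16]].
The requested entry is 36.

36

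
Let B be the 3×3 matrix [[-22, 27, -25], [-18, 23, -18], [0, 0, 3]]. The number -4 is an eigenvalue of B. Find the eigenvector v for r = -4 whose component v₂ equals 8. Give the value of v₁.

12

B + 4I = [[-18, 27, -25], [-18, 27, -18], [0, 0, 7]].
Solving (B + 4I)v = 0 gives the eigenspace spanned by (12, 8, 0).
With v₂ = 8, v = (12, 8, 0), so v₁ = 12.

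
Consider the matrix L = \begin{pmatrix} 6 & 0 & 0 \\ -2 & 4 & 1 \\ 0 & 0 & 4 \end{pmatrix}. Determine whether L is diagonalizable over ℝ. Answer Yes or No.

Characteristic polynomial: p(μ) = μ^3 - 14μ^2 + 64μ - 96 = (μ - 6)(μ - 4)^2.
μ = 4 has algebraic multiplicity 2; rank(L − 4I) = 2, so geometric multiplicity = 1.
Geometric multiplicity < algebraic multiplicity, so L is not diagonalizable.

No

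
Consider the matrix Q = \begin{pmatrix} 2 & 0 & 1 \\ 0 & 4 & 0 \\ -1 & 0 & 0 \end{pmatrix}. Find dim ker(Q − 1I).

Q − 1I = [[1, 0, 1], [0, 3, 0], [-1, 0, -1]].
This matrix has rank 2, so its null space has dimension 3 − 2 = 1.

1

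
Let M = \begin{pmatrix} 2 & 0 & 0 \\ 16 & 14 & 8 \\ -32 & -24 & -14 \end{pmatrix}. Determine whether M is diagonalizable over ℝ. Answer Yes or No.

Characteristic polynomial: p(λ) = λ^3 - 2λ^2 - 4λ + 8 = (λ - 2)^2(λ + 2).
λ = 2 has algebraic multiplicity 2; rank(M − 2I) = 1, so geometric multiplicity = 2.
Every eigenvalue has geometric = algebraic multiplicity, so M is diagonalizable.

Yes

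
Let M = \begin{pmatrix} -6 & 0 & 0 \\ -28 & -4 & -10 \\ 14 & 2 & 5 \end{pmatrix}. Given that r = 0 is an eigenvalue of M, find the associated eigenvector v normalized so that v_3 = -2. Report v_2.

M = [[-6, 0, 0], [-28, -4, -10], [14, 2, 5]].
Solving (M)v = 0 gives the eigenspace spanned by (0, 5, -2).
With v_3 = -2, v = (0, 5, -2), so v_2 = 5.

5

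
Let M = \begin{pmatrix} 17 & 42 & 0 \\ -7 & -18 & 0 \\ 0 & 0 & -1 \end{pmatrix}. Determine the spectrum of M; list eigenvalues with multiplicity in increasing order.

Characteristic polynomial: p(λ) = λ^3 + 2λ^2 - 11λ - 12 = (λ - 3)(λ + 1)(λ + 4).
Roots (with multiplicity): -4, -1, 3.

-4, -1, 3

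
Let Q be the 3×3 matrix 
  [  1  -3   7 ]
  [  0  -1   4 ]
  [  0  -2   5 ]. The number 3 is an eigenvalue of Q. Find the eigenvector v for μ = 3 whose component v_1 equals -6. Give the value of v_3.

-3

Q − 3I = [[-2, -3, 7], [0, -4, 4], [0, -2, 2]].
Solving (Q − 3I)v = 0 gives the eigenspace spanned by (-6, -3, -3).
With v_1 = -6, v = (-6, -3, -3), so v_3 = -3.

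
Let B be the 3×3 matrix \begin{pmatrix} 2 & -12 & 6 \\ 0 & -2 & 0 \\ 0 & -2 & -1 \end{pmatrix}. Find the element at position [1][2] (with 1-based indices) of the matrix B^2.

-12

Characteristic polynomial: r^3 + r^2 - 4r - 4 = (r - 2)(r + 1)(r + 2), so the eigenvalues are -2, -1, 2.
r=-1: eigenvector (-2, 0, 1).
r=-2: eigenvector (0, 1, 2).
r=2: eigenvector (1, 0, 0).
P = [[-2, 0, 1], [0, 1, 0], [1, 2, 0]], D = diag(-1, -2, 2), P⁻¹ = [[0, -2, 1], [0, 1, 0], [1, -4, 2]].
B² = P·diag(1, 4, 4)·P⁻¹ = [[4, -12, 6], [0, 4, 0], [0, 6, 1]].
The requested entry is -12.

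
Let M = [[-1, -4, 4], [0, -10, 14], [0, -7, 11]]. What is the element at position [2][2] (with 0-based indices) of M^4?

431

Characteristic polynomial: r^3 - 13r - 12 = (r - 4)(r + 1)(r + 3), so the eigenvalues are -3, -1, 4.
r=-1: eigenvector (1, 0, 0).
r=4: eigenvector (0, 1, 1).
r=-3: eigenvector (-2, -2, -1).
P = [[1, 0, -2], [0, 1, -2], [0, 1, -1]], D = diag(-1, 4, -3), P⁻¹ = [[1, -2, 2], [0, -1, 2], [0, -1, 1]].
M⁴ = P·diag(1, 256, 81)·P⁻¹ = [[1, 160, -160], [0, -94, 350], [0, -175, 431]].
The requested entry is 431.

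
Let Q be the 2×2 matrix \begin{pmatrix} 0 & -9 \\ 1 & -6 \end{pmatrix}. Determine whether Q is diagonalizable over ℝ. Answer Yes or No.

Characteristic polynomial: p(μ) = μ^2 + 6μ + 9 = (μ + 3)^2.
μ = -3 has algebraic multiplicity 2; rank(Q + 3I) = 1, so geometric multiplicity = 1.
Geometric multiplicity < algebraic multiplicity, so Q is not diagonalizable.

No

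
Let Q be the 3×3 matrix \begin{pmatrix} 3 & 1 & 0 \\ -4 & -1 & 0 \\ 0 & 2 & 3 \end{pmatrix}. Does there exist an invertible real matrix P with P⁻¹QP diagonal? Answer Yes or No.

Characteristic polynomial: p(s) = s^3 - 5s^2 + 7s - 3 = (s - 3)(s - 1)^2.
s = 1 has algebraic multiplicity 2; rank(Q − 1I) = 2, so geometric multiplicity = 1.
Geometric multiplicity < algebraic multiplicity, so Q is not diagonalizable.

No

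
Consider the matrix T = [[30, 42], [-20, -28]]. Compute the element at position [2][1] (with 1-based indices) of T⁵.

Characteristic polynomial: s^2 - 2s = s(s - 2), so the eigenvalues are 0, 2.
s=2: eigenvector (3, -2).
s=0: eigenvector (7, -5).
P = [[3, 7], [-2, -5]], D = diag(2, 0), P⁻¹ = [[5, 7], [-2, -3]].
T⁵ = P·diag(32, 0)·P⁻¹ = [[480, 672], [-320, -448]].
The requested entry is -320.

-320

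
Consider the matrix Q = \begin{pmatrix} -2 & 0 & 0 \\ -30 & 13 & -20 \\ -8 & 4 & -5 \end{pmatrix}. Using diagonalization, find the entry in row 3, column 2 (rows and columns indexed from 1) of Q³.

196

Characteristic polynomial: s^3 - 6s^2 - s + 30 = (s - 5)(s - 3)(s + 2), so the eigenvalues are -2, 3, 5.
s=-2: eigenvector (1, 2, 0).
s=3: eigenvector (0, 2, 1).
s=5: eigenvector (0, 5, 2).
P = [[1, 0, 0], [2, 2, 5], [0, 1, 2]], D = diag(-2, 3, 5), P⁻¹ = [[1, 0, 0], [4, -2, 5], [-2, 1, -2]].
Q³ = P·diag(-8, 27, 125)·P⁻¹ = [[-8, 0, 0], [-1050, 517, -980], [-392, 196, -365]].
The requested entry is 196.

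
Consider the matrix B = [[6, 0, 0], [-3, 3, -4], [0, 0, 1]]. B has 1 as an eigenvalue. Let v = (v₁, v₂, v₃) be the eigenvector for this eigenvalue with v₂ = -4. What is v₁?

B − 1I = [[5, 0, 0], [-3, 2, -4], [0, 0, 0]].
Solving (B − 1I)v = 0 gives the eigenspace spanned by (0, -4, -2).
With v₂ = -4, v = (0, -4, -2), so v₁ = 0.

0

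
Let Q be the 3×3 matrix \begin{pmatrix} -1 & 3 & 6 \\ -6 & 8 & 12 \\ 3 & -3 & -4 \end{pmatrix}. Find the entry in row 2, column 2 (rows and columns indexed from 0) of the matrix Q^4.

-14

Characteristic polynomial: λ^3 - 3λ^2 + 4 = (λ - 2)^2(λ + 1), so the eigenvalues are -1, 2, 2.
λ=2: eigenvector (1, 3, -1).
λ=2: eigenvector (0, -2, 1).
λ=-1: eigenvector (-1, -2, 1).
P = [[1, 0, -1], [3, -2, -2], [-1, 1, 1]], D = diag(2, 2, -1), P⁻¹ = [[0, 1, 2], [1, 0, 1], [-1, 1, 2]].
Q⁴ = P·diag(16, 16, 1)·P⁻¹ = [[1, 15, 30], [-30, 46, 60], [15, -15, -14]].
The requested entry is -14.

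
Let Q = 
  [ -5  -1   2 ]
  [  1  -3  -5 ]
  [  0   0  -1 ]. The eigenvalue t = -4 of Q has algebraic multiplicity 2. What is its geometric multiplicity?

Q + 4I = [[-1, -1, 2], [1, 1, -5], [0, 0, 3]].
This matrix has rank 2, so its null space has dimension 3 − 2 = 1.

1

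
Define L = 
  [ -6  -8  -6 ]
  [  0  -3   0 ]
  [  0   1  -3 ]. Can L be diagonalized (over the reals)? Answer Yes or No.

No

Characteristic polynomial: p(μ) = μ^3 + 12μ^2 + 45μ + 54 = (μ + 3)^2(μ + 6).
μ = -3 has algebraic multiplicity 2; rank(L + 3I) = 2, so geometric multiplicity = 1.
Geometric multiplicity < algebraic multiplicity, so L is not diagonalizable.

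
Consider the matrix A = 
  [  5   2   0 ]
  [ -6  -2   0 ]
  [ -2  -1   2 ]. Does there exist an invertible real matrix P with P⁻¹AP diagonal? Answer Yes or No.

Characteristic polynomial: p(s) = s^3 - 5s^2 + 8s - 4 = (s - 2)^2(s - 1).
s = 2 has algebraic multiplicity 2; rank(A − 2I) = 2, so geometric multiplicity = 1.
Geometric multiplicity < algebraic multiplicity, so A is not diagonalizable.

No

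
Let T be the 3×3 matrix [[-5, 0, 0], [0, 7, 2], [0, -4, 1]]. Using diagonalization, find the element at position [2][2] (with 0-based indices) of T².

-7

Characteristic polynomial: s^3 - 3s^2 - 25s + 75 = (s - 5)(s - 3)(s + 5), so the eigenvalues are -5, 3, 5.
s=5: eigenvector (0, 1, -1).
s=-5: eigenvector (1, 0, 0).
s=3: eigenvector (0, -1, 2).
P = [[0, 1, 0], [1, 0, -1], [-1, 0, 2]], D = diag(5, -5, 3), P⁻¹ = [[0, 2, 1], [1, 0, 0], [0, 1, 1]].
T² = P·diag(25, 25, 9)·P⁻¹ = [[25, 0, 0], [0, 41, 16], [0, -32, -7]].
The requested entry is -7.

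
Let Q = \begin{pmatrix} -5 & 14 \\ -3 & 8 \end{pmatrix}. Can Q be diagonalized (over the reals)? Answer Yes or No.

Yes

Characteristic polynomial: p(t) = t^2 - 3t + 2 = (t - 2)(t - 1).
All 2 eigenvalues are distinct, so Q is diagonalizable.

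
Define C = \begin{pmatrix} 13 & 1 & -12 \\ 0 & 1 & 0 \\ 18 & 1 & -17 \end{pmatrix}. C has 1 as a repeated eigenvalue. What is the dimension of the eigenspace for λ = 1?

C − 1I = [[12, 1, -12], [0, 0, 0], [18, 1, -18]].
This matrix has rank 2, so its null space has dimension 3 − 2 = 1.

1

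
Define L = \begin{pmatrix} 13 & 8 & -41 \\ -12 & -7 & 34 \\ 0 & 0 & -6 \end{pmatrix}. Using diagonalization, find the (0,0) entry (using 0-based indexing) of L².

73

Characteristic polynomial: μ^3 - 31μ + 30 = (μ - 5)(μ - 1)(μ + 6), so the eigenvalues are -6, 1, 5.
μ=5: eigenvector (1, -1, 0).
μ=1: eigenvector (-2, 3, 0).
μ=-6: eigenvector (3, -2, 1).
P = [[1, -2, 3], [-1, 3, -2], [0, 0, 1]], D = diag(5, 1, -6), P⁻¹ = [[3, 2, -5], [1, 1, -1], [0, 0, 1]].
L² = P·diag(25, 1, 36)·P⁻¹ = [[73, 48, -15], [-72, -47, 50], [0, 0, 36]].
The requested entry is 73.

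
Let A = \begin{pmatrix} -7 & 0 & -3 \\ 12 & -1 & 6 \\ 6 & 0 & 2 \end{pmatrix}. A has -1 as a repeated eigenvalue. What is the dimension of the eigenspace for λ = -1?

2

A + 1I = [[-6, 0, -3], [12, 0, 6], [6, 0, 3]].
This matrix has rank 1, so its null space has dimension 3 − 1 = 2.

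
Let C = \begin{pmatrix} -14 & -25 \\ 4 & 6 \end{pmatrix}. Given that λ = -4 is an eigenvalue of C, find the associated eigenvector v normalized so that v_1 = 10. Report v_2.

-4

C + 4I = [[-10, -25], [4, 10]].
Solving (C + 4I)v = 0 gives the eigenspace spanned by (10, -4).
With v_1 = 10, v = (10, -4), so v_2 = -4.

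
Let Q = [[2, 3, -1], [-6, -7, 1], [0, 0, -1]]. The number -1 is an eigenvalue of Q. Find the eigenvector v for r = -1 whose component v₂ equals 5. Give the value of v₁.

-5

Q + 1I = [[3, 3, -1], [-6, -6, 1], [0, 0, 0]].
Solving (Q + 1I)v = 0 gives the eigenspace spanned by (-5, 5, 0).
With v₂ = 5, v = (-5, 5, 0), so v₁ = -5.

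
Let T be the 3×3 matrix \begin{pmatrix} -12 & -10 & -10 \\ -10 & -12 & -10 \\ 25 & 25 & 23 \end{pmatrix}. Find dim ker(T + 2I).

2

T + 2I = [[-10, -10, -10], [-10, -10, -10], [25, 25, 25]].
This matrix has rank 1, so its null space has dimension 3 − 1 = 2.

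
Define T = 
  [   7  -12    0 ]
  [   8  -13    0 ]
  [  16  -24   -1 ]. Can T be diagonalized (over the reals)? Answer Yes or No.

Characteristic polynomial: p(λ) = λ^3 + 7λ^2 + 11λ + 5 = (λ + 1)^2(λ + 5).
λ = -1 has algebraic multiplicity 2; rank(T + 1I) = 1, so geometric multiplicity = 2.
Every eigenvalue has geometric = algebraic multiplicity, so T is diagonalizable.

Yes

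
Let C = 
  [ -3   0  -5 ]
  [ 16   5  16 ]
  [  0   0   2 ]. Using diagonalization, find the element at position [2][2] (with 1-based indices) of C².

Characteristic polynomial: λ^3 - 4λ^2 - 11λ + 30 = (λ - 5)(λ - 2)(λ + 3), so the eigenvalues are -3, 2, 5.
λ=-3: eigenvector (1, -2, 0).
λ=5: eigenvector (0, 1, 0).
λ=2: eigenvector (-1, 0, 1).
P = [[1, 0, -1], [-2, 1, 0], [0, 0, 1]], D = diag(-3, 5, 2), P⁻¹ = [[1, 0, 1], [2, 1, 2], [0, 0, 1]].
C² = P·diag(9, 25, 4)·P⁻¹ = [[9, 0, 5], [32, 25, 32], [0, 0, 4]].
The requested entry is 25.

25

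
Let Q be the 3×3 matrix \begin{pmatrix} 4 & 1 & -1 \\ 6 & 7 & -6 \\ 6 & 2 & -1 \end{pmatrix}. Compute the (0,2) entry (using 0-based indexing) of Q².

-9

Characteristic polynomial: t^3 - 10t^2 + 29t - 20 = (t - 5)(t - 4)(t - 1), so the eigenvalues are 1, 4, 5.
t=4: eigenvector (1, 2, 2).
t=5: eigenvector (1, 3, 2).
t=1: eigenvector (0, 1, 1).
P = [[1, 1, 0], [2, 3, 1], [2, 2, 1]], D = diag(4, 5, 1), P⁻¹ = [[1, -1, 1], [0, 1, -1], [-2, 0, 1]].
Q² = P·diag(16, 25, 1)·P⁻¹ = [[16, 9, -9], [30, 43, -42], [30, 18, -17]].
The requested entry is -9.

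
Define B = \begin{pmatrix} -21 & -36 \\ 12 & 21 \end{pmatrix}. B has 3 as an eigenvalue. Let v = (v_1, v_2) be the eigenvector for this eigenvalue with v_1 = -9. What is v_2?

B − 3I = [[-24, -36], [12, 18]].
Solving (B − 3I)v = 0 gives the eigenspace spanned by (-9, 6).
With v_1 = -9, v = (-9, 6), so v_2 = 6.

6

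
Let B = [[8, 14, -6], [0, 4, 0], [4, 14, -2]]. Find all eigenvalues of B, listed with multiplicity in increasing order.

Characteristic polynomial: p(s) = s^3 - 10s^2 + 32s - 32 = (s - 4)^2(s - 2).
Roots (with multiplicity): 2, 4, 4.

2, 4, 4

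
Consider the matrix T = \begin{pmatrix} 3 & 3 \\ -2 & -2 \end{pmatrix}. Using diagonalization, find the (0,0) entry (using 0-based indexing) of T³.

Characteristic polynomial: r^2 - r = r(r - 1), so the eigenvalues are 0, 1.
r=0: eigenvector (1, -1).
r=1: eigenvector (3, -2).
P = [[1, 3], [-1, -2]], D = diag(0, 1), P⁻¹ = [[-2, -3], [1, 1]].
T³ = P·diag(0, 1)·P⁻¹ = [[3, 3], [-2, -2]].
The requested entry is 3.

3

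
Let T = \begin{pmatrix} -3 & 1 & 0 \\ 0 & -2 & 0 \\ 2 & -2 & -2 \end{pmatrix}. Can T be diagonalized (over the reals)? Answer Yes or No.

Characteristic polynomial: p(r) = r^3 + 7r^2 + 16r + 12 = (r + 2)^2(r + 3).
r = -2 has algebraic multiplicity 2; rank(T + 2I) = 1, so geometric multiplicity = 2.
Every eigenvalue has geometric = algebraic multiplicity, so T is diagonalizable.

Yes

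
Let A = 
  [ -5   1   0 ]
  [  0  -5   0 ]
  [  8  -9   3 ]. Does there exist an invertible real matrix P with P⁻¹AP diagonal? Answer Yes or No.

Characteristic polynomial: p(μ) = μ^3 + 7μ^2 - 5μ - 75 = (μ - 3)(μ + 5)^2.
μ = -5 has algebraic multiplicity 2; rank(A + 5I) = 2, so geometric multiplicity = 1.
Geometric multiplicity < algebraic multiplicity, so A is not diagonalizable.

No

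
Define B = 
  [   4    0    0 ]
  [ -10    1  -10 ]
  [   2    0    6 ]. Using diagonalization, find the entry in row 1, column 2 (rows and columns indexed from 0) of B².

Characteristic polynomial: r^3 - 11r^2 + 34r - 24 = (r - 6)(r - 4)(r - 1), so the eigenvalues are 1, 4, 6.
r=6: eigenvector (0, -2, 1).
r=1: eigenvector (0, 1, 0).
r=4: eigenvector (1, 0, -1).
P = [[0, 0, 1], [-2, 1, 0], [1, 0, -1]], D = diag(6, 1, 4), P⁻¹ = [[1, 0, 1], [2, 1, 2], [1, 0, 0]].
B² = P·diag(36, 1, 16)·P⁻¹ = [[16, 0, 0], [-70, 1, -70], [20, 0, 36]].
The requested entry is -70.

-70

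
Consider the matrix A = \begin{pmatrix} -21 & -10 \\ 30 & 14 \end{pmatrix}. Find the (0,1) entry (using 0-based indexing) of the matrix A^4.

Characteristic polynomial: λ^2 + 7λ + 6 = (λ + 1)(λ + 6), so the eigenvalues are -6, -1.
λ=-6: eigenvector (-2, 3).
λ=-1: eigenvector (1, -2).
P = [[-2, 1], [3, -2]], D = diag(-6, -1), P⁻¹ = [[-2, -1], [-3, -2]].
A⁴ = P·diag(1296, 1)·P⁻¹ = [[5181, 2590], [-7770, -3884]].
The requested entry is 2590.

2590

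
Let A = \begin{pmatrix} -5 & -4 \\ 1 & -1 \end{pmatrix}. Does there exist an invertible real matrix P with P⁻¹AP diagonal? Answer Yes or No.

No

Characteristic polynomial: p(λ) = λ^2 + 6λ + 9 = (λ + 3)^2.
λ = -3 has algebraic multiplicity 2; rank(A + 3I) = 1, so geometric multiplicity = 1.
Geometric multiplicity < algebraic multiplicity, so A is not diagonalizable.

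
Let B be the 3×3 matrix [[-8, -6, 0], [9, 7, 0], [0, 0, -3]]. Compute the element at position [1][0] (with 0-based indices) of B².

-9

Characteristic polynomial: s^3 + 4s^2 + s - 6 = (s - 1)(s + 2)(s + 3), so the eigenvalues are -3, -2, 1.
s=-2: eigenvector (1, -1, 0).
s=1: eigenvector (-2, 3, 0).
s=-3: eigenvector (0, 0, 1).
P = [[1, -2, 0], [-1, 3, 0], [0, 0, 1]], D = diag(-2, 1, -3), P⁻¹ = [[3, 2, 0], [1, 1, 0], [0, 0, 1]].
B² = P·diag(4, 1, 9)·P⁻¹ = [[10, 6, 0], [-9, -5, 0], [0, 0, 9]].
The requested entry is -9.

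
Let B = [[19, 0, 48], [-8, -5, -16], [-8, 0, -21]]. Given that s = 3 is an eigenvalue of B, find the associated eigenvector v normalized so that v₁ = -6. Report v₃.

2

B − 3I = [[16, 0, 48], [-8, -8, -16], [-8, 0, -24]].
Solving (B − 3I)v = 0 gives the eigenspace spanned by (-6, 2, 2).
With v₁ = -6, v = (-6, 2, 2), so v₃ = 2.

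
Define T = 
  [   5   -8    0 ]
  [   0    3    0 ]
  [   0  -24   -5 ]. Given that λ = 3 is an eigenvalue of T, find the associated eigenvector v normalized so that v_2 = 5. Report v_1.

20

T − 3I = [[2, -8, 0], [0, 0, 0], [0, -24, -8]].
Solving (T − 3I)v = 0 gives the eigenspace spanned by (20, 5, -15).
With v_2 = 5, v = (20, 5, -15), so v_1 = 20.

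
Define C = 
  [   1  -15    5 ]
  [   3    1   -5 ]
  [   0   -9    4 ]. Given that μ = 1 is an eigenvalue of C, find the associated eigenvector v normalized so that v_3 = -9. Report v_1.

C − 1I = [[0, -15, 5], [3, 0, -5], [0, -9, 3]].
Solving (C − 1I)v = 0 gives the eigenspace spanned by (-15, -3, -9).
With v_3 = -9, v = (-15, -3, -9), so v_1 = -15.

-15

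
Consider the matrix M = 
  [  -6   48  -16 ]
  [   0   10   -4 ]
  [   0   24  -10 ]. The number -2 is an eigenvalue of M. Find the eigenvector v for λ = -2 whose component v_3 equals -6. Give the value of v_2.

M + 2I = [[-4, 48, -16], [0, 12, -4], [0, 24, -8]].
Solving (M + 2I)v = 0 gives the eigenspace spanned by (0, -2, -6).
With v_3 = -6, v = (0, -2, -6), so v_2 = -2.

-2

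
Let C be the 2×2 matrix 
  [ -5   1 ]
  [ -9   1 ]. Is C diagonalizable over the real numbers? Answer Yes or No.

No

Characteristic polynomial: p(t) = t^2 + 4t + 4 = (t + 2)^2.
t = -2 has algebraic multiplicity 2; rank(C + 2I) = 1, so geometric multiplicity = 1.
Geometric multiplicity < algebraic multiplicity, so C is not diagonalizable.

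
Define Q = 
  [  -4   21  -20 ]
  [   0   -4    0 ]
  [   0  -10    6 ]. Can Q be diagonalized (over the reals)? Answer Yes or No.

No

Characteristic polynomial: p(λ) = λ^3 + 2λ^2 - 32λ - 96 = (λ - 6)(λ + 4)^2.
λ = -4 has algebraic multiplicity 2; rank(Q + 4I) = 2, so geometric multiplicity = 1.
Geometric multiplicity < algebraic multiplicity, so Q is not diagonalizable.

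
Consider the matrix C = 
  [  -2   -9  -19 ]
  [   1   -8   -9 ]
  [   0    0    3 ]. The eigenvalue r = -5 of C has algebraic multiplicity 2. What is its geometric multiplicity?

C + 5I = [[3, -9, -19], [1, -3, -9], [0, 0, 8]].
This matrix has rank 2, so its null space has dimension 3 − 2 = 1.

1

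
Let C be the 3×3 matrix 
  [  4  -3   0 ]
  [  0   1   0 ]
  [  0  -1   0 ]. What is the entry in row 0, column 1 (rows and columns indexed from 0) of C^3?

-63

Characteristic polynomial: t^3 - 5t^2 + 4t = t(t - 4)(t - 1), so the eigenvalues are 0, 1, 4.
t=4: eigenvector (1, 0, 0).
t=1: eigenvector (1, 1, -1).
t=0: eigenvector (0, 0, 1).
P = [[1, 1, 0], [0, 1, 0], [0, -1, 1]], D = diag(4, 1, 0), P⁻¹ = [[1, -1, 0], [0, 1, 0], [0, 1, 1]].
C³ = P·diag(64, 1, 0)·P⁻¹ = [[64, -63, 0], [0, 1, 0], [0, -1, 0]].
The requested entry is -63.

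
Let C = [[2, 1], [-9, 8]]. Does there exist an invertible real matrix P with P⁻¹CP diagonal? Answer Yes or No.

Characteristic polynomial: p(t) = t^2 - 10t + 25 = (t - 5)^2.
t = 5 has algebraic multiplicity 2; rank(C − 5I) = 1, so geometric multiplicity = 1.
Geometric multiplicity < algebraic multiplicity, so C is not diagonalizable.

No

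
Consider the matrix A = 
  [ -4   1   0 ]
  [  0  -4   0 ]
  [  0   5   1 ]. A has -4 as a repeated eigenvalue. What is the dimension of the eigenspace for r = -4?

1

A + 4I = [[0, 1, 0], [0, 0, 0], [0, 5, 5]].
This matrix has rank 2, so its null space has dimension 3 − 2 = 1.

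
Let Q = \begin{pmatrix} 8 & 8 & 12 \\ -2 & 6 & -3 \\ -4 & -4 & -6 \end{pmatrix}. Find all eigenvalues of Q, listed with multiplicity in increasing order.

Characteristic polynomial: p(λ) = λ^3 - 8λ^2 + 16λ = λ(λ - 4)^2.
Roots (with multiplicity): 0, 4, 4.

0, 4, 4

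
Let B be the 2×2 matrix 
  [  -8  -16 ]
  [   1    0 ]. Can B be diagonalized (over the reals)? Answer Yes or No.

No

Characteristic polynomial: p(μ) = μ^2 + 8μ + 16 = (μ + 4)^2.
μ = -4 has algebraic multiplicity 2; rank(B + 4I) = 1, so geometric multiplicity = 1.
Geometric multiplicity < algebraic multiplicity, so B is not diagonalizable.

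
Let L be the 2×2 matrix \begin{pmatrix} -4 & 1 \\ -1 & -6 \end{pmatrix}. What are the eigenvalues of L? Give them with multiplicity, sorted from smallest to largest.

-5, -5

Characteristic polynomial: p(t) = t^2 + 10t + 25 = (t + 5)^2.
Roots (with multiplicity): -5, -5.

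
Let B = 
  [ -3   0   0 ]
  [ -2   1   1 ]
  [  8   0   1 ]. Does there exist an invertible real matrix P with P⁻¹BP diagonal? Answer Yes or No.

Characteristic polynomial: p(r) = r^3 + r^2 - 5r + 3 = (r - 1)^2(r + 3).
r = 1 has algebraic multiplicity 2; rank(B − 1I) = 2, so geometric multiplicity = 1.
Geometric multiplicity < algebraic multiplicity, so B is not diagonalizable.

No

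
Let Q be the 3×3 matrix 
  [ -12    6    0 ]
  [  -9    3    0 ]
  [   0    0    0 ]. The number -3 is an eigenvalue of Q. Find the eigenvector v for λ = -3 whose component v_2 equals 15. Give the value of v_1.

10

Q + 3I = [[-9, 6, 0], [-9, 6, 0], [0, 0, 3]].
Solving (Q + 3I)v = 0 gives the eigenspace spanned by (10, 15, 0).
With v_2 = 15, v = (10, 15, 0), so v_1 = 10.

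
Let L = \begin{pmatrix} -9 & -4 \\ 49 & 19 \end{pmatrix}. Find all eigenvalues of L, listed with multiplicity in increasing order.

Characteristic polynomial: p(λ) = λ^2 - 10λ + 25 = (λ - 5)^2.
Roots (with multiplicity): 5, 5.

5, 5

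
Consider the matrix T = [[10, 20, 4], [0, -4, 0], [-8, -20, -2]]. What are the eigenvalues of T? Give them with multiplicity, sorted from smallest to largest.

-4, 2, 6

Characteristic polynomial: p(s) = s^3 - 4s^2 - 20s + 48 = (s - 6)(s - 2)(s + 4).
Roots (with multiplicity): -4, 2, 6.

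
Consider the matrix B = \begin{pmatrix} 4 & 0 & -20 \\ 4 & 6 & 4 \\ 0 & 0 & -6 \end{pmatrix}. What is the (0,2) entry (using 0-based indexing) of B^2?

40

Characteristic polynomial: t^3 - 4t^2 - 36t + 144 = (t - 6)(t - 4)(t + 6), so the eigenvalues are -6, 4, 6.
t=4: eigenvector (1, -2, 0).
t=6: eigenvector (0, 1, 0).
t=-6: eigenvector (2, -1, 1).
P = [[1, 0, 2], [-2, 1, -1], [0, 0, 1]], D = diag(4, 6, -6), P⁻¹ = [[1, 0, -2], [2, 1, -3], [0, 0, 1]].
B² = P·diag(16, 36, 36)·P⁻¹ = [[16, 0, 40], [40, 36, -80], [0, 0, 36]].
The requested entry is 40.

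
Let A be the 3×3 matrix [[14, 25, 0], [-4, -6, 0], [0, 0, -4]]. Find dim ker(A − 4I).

A − 4I = [[10, 25, 0], [-4, -10, 0], [0, 0, -8]].
This matrix has rank 2, so its null space has dimension 3 − 2 = 1.

1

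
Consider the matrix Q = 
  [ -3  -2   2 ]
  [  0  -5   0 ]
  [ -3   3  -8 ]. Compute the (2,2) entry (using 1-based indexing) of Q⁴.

Characteristic polynomial: t^3 + 16t^2 + 85t + 150 = (t + 5)^2(t + 6), so the eigenvalues are -6, -5, -5.
t=-5: eigenvector (1, 0, -1).
t=-5: eigenvector (0, 1, 1).
t=-6: eigenvector (-2, 0, 3).
P = [[1, 0, -2], [0, 1, 0], [-1, 1, 3]], D = diag(-5, -5, -6), P⁻¹ = [[3, -2, 2], [0, 1, 0], [1, -1, 1]].
Q⁴ = P·diag(625, 625, 1296)·P⁻¹ = [[-717, 1342, -1342], [0, 625, 0], [2013, -2013, 2638]].
The requested entry is 625.

625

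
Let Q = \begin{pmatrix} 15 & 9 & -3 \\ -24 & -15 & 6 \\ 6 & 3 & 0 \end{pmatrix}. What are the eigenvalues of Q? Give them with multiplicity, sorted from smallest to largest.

Characteristic polynomial: p(r) = r^3 - 9r = r(r - 3)(r + 3).
Roots (with multiplicity): -3, 0, 3.

-3, 0, 3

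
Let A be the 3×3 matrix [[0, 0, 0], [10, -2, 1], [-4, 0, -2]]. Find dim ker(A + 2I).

1

A + 2I = [[2, 0, 0], [10, 0, 1], [-4, 0, 0]].
This matrix has rank 2, so its null space has dimension 3 − 2 = 1.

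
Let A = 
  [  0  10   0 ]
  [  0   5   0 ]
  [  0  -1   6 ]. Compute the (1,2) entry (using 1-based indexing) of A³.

Characteristic polynomial: λ^3 - 11λ^2 + 30λ = λ(λ - 6)(λ - 5), so the eigenvalues are 0, 5, 6.
λ=6: eigenvector (0, 0, 1).
λ=5: eigenvector (2, 1, 1).
λ=0: eigenvector (1, 0, 0).
P = [[0, 2, 1], [0, 1, 0], [1, 1, 0]], D = diag(6, 5, 0), P⁻¹ = [[0, -1, 1], [0, 1, 0], [1, -2, 0]].
A³ = P·diag(216, 125, 0)·P⁻¹ = [[0, 250, 0], [0, 125, 0], [0, -91, 216]].
The requested entry is 250.

250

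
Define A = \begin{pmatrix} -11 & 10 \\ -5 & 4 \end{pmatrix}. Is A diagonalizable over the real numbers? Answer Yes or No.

Characteristic polynomial: p(r) = r^2 + 7r + 6 = (r + 1)(r + 6).
All 2 eigenvalues are distinct, so A is diagonalizable.

Yes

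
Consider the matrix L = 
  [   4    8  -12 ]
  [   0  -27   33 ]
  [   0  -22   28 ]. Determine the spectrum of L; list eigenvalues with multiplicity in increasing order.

Characteristic polynomial: p(μ) = μ^3 - 5μ^2 - 26μ + 120 = (μ - 6)(μ - 4)(μ + 5).
Roots (with multiplicity): -5, 4, 6.

-5, 4, 6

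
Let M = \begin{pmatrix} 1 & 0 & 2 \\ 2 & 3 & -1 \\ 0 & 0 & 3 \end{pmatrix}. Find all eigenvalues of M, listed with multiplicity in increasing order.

1, 3, 3

Characteristic polynomial: p(t) = t^3 - 7t^2 + 15t - 9 = (t - 3)^2(t - 1).
Roots (with multiplicity): 1, 3, 3.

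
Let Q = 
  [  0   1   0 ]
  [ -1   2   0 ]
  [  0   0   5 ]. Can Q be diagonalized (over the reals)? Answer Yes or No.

Characteristic polynomial: p(s) = s^3 - 7s^2 + 11s - 5 = (s - 5)(s - 1)^2.
s = 1 has algebraic multiplicity 2; rank(Q − 1I) = 2, so geometric multiplicity = 1.
Geometric multiplicity < algebraic multiplicity, so Q is not diagonalizable.

No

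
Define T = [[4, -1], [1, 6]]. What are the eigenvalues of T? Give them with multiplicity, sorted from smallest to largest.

5, 5

Characteristic polynomial: p(r) = r^2 - 10r + 25 = (r - 5)^2.
Roots (with multiplicity): 5, 5.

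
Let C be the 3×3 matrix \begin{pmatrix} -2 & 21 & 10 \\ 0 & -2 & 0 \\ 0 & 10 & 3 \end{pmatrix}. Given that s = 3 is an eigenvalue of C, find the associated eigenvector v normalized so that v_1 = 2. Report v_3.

1

C − 3I = [[-5, 21, 10], [0, -5, 0], [0, 10, 0]].
Solving (C − 3I)v = 0 gives the eigenspace spanned by (2, 0, 1).
With v_1 = 2, v = (2, 0, 1), so v_3 = 1.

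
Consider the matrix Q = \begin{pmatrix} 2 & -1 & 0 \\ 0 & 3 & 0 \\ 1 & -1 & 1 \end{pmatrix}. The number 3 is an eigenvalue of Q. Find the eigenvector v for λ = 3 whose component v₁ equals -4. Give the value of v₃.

-4

Q − 3I = [[-1, -1, 0], [0, 0, 0], [1, -1, -2]].
Solving (Q − 3I)v = 0 gives the eigenspace spanned by (-4, 4, -4).
With v₁ = -4, v = (-4, 4, -4), so v₃ = -4.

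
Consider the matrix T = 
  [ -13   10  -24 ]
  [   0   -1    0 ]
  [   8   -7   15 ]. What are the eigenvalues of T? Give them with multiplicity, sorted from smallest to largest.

-1, -1, 3

Characteristic polynomial: p(r) = r^3 - r^2 - 5r - 3 = (r - 3)(r + 1)^2.
Roots (with multiplicity): -1, -1, 3.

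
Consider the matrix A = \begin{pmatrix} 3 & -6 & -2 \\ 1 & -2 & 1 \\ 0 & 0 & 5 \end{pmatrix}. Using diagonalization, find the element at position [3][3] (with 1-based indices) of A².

25

Characteristic polynomial: r^3 - 6r^2 + 5r = r(r - 5)(r - 1), so the eigenvalues are 0, 1, 5.
r=0: eigenvector (2, 1, 0).
r=1: eigenvector (3, 1, 0).
r=5: eigenvector (-1, 0, 1).
P = [[2, 3, -1], [1, 1, 0], [0, 0, 1]], D = diag(0, 1, 5), P⁻¹ = [[-1, 3, -1], [1, -2, 1], [0, 0, 1]].
A² = P·diag(0, 1, 25)·P⁻¹ = [[3, -6, -22], [1, -2, 1], [0, 0, 25]].
The requested entry is 25.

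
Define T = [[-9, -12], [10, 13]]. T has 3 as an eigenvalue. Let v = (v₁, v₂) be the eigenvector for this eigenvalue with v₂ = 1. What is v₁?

-1

T − 3I = [[-12, -12], [10, 10]].
Solving (T − 3I)v = 0 gives the eigenspace spanned by (-1, 1).
With v₂ = 1, v = (-1, 1), so v₁ = -1.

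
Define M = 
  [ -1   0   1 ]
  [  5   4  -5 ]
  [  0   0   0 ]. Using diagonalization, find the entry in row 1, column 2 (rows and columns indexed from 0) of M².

Characteristic polynomial: λ^3 - 3λ^2 - 4λ = λ(λ - 4)(λ + 1), so the eigenvalues are -1, 0, 4.
λ=4: eigenvector (0, 1, 0).
λ=-1: eigenvector (1, -1, 0).
λ=0: eigenvector (1, 0, 1).
P = [[0, 1, 1], [1, -1, 0], [0, 0, 1]], D = diag(4, -1, 0), P⁻¹ = [[1, 1, -1], [1, 0, -1], [0, 0, 1]].
M² = P·diag(16, 1, 0)·P⁻¹ = [[1, 0, -1], [15, 16, -15], [0, 0, 0]].
The requested entry is -15.

-15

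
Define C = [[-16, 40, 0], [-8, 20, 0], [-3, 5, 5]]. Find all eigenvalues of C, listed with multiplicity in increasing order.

0, 4, 5

Characteristic polynomial: p(λ) = λ^3 - 9λ^2 + 20λ = λ(λ - 5)(λ - 4).
Roots (with multiplicity): 0, 4, 5.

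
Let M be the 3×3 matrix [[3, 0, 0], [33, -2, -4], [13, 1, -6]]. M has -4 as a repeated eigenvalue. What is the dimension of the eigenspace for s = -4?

1

M + 4I = [[7, 0, 0], [33, 2, -4], [13, 1, -2]].
This matrix has rank 2, so its null space has dimension 3 − 2 = 1.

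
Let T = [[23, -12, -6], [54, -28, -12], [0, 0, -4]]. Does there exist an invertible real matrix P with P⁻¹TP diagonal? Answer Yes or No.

Characteristic polynomial: p(r) = r^3 + 9r^2 + 24r + 16 = (r + 1)(r + 4)^2.
r = -4 has algebraic multiplicity 2; rank(T + 4I) = 1, so geometric multiplicity = 2.
Every eigenvalue has geometric = algebraic multiplicity, so T is diagonalizable.

Yes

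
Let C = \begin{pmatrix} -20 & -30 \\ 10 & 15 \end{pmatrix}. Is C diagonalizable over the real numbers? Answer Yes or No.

Characteristic polynomial: p(μ) = μ^2 + 5μ = μ(μ + 5).
All 2 eigenvalues are distinct, so C is diagonalizable.

Yes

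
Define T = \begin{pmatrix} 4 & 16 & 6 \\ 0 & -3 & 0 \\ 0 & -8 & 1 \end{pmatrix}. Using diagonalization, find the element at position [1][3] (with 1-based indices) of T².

Characteristic polynomial: λ^3 - 2λ^2 - 11λ + 12 = (λ - 4)(λ - 1)(λ + 3), so the eigenvalues are -3, 1, 4.
λ=4: eigenvector (1, 0, 0).
λ=-3: eigenvector (-4, 1, 2).
λ=1: eigenvector (-2, 0, 1).
P = [[1, -4, -2], [0, 1, 0], [0, 2, 1]], D = diag(4, -3, 1), P⁻¹ = [[1, 0, 2], [0, 1, 0], [0, -2, 1]].
T² = P·diag(16, 9, 1)·P⁻¹ = [[16, -32, 30], [0, 9, 0], [0, 16, 1]].
The requested entry is 30.

30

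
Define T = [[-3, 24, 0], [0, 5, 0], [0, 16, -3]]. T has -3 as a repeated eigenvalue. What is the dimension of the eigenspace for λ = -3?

2

T + 3I = [[0, 24, 0], [0, 8, 0], [0, 16, 0]].
This matrix has rank 1, so its null space has dimension 3 − 1 = 2.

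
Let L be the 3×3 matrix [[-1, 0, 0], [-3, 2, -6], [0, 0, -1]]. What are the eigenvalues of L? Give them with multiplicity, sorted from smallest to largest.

Characteristic polynomial: p(s) = s^3 - 3s - 2 = (s - 2)(s + 1)^2.
Roots (with multiplicity): -1, -1, 2.

-1, -1, 2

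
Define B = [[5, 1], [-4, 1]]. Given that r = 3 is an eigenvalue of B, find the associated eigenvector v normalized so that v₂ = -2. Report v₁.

B − 3I = [[2, 1], [-4, -2]].
Solving (B − 3I)v = 0 gives the eigenspace spanned by (1, -2).
With v₂ = -2, v = (1, -2), so v₁ = 1.

1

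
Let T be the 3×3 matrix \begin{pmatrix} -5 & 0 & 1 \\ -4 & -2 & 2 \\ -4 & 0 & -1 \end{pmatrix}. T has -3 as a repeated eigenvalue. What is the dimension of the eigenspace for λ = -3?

1

T + 3I = [[-2, 0, 1], [-4, 1, 2], [-4, 0, 2]].
This matrix has rank 2, so its null space has dimension 3 − 2 = 1.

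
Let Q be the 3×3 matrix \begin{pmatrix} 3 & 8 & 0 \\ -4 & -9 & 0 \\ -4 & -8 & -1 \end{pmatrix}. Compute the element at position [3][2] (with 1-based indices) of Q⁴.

Characteristic polynomial: λ^3 + 7λ^2 + 11λ + 5 = (λ + 1)^2(λ + 5), so the eigenvalues are -5, -1, -1.
λ=-1: eigenvector (0, 0, 1).
λ=-1: eigenvector (-2, 1, 3).
λ=-5: eigenvector (-1, 1, 1).
P = [[0, -2, -1], [0, 1, 1], [1, 3, 1]], D = diag(-1, -1, -5), P⁻¹ = [[2, 1, 1], [-1, -1, 0], [1, 2, 0]].
Q⁴ = P·diag(1, 1, 625)·P⁻¹ = [[-623, -1248, 0], [624, 1249, 0], [624, 1248, 1]].
The requested entry is 1248.

1248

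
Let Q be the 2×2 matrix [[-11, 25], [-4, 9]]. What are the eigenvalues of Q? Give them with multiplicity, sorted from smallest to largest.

-1, -1

Characteristic polynomial: p(t) = t^2 + 2t + 1 = (t + 1)^2.
Roots (with multiplicity): -1, -1.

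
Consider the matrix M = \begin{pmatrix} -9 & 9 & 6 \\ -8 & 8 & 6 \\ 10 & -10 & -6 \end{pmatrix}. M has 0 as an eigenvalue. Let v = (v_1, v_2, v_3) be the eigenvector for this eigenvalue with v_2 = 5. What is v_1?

5

M = [[-9, 9, 6], [-8, 8, 6], [10, -10, -6]].
Solving (M)v = 0 gives the eigenspace spanned by (5, 5, 0).
With v_2 = 5, v = (5, 5, 0), so v_1 = 5.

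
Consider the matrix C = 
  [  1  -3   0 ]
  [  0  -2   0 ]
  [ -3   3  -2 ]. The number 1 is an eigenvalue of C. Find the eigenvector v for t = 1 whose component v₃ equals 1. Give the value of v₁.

C − 1I = [[0, -3, 0], [0, -3, 0], [-3, 3, -3]].
Solving (C − 1I)v = 0 gives the eigenspace spanned by (-1, 0, 1).
With v₃ = 1, v = (-1, 0, 1), so v₁ = -1.

-1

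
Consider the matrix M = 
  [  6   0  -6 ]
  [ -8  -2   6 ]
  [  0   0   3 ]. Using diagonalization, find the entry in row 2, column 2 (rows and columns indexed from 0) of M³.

Characteristic polynomial: μ^3 - 7μ^2 + 36 = (μ - 6)(μ - 3)(μ + 2), so the eigenvalues are -2, 3, 6.
μ=6: eigenvector (1, -1, 0).
μ=-2: eigenvector (0, 1, 0).
μ=3: eigenvector (2, -2, 1).
P = [[1, 0, 2], [-1, 1, -2], [0, 0, 1]], D = diag(6, -2, 3), P⁻¹ = [[1, 0, -2], [1, 1, 0], [0, 0, 1]].
M³ = P·diag(216, -8, 27)·P⁻¹ = [[216, 0, -378], [-224, -8, 378], [0, 0, 27]].
The requested entry is 27.

27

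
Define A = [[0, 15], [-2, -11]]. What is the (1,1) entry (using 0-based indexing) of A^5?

Characteristic polynomial: λ^2 + 11λ + 30 = (λ + 5)(λ + 6), so the eigenvalues are -6, -5.
λ=-5: eigenvector (-3, 1).
λ=-6: eigenvector (-5, 2).
P = [[-3, -5], [1, 2]], D = diag(-5, -6), P⁻¹ = [[-2, -5], [1, 3]].
A⁵ = P·diag(-3125, -7776)·P⁻¹ = [[20130, 69765], [-9302, -31031]].
The requested entry is -31031.

-31031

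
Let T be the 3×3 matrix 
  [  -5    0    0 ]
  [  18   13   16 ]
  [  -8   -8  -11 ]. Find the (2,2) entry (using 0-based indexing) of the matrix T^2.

-7

Characteristic polynomial: λ^3 + 3λ^2 - 25λ - 75 = (λ - 5)(λ + 3)(λ + 5), so the eigenvalues are -5, -3, 5.
λ=-5: eigenvector (1, -1, 0).
λ=-3: eigenvector (0, -1, 1).
λ=5: eigenvector (0, -2, 1).
P = [[1, 0, 0], [-1, -1, -2], [0, 1, 1]], D = diag(-5, -3, 5), P⁻¹ = [[1, 0, 0], [1, 1, 2], [-1, -1, -1]].
T² = P·diag(25, 9, 25)·P⁻¹ = [[25, 0, 0], [16, 41, 32], [-16, -16, -7]].
The requested entry is -7.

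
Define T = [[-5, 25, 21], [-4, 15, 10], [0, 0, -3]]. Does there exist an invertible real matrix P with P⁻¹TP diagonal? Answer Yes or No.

Characteristic polynomial: p(r) = r^3 - 7r^2 - 5r + 75 = (r - 5)^2(r + 3).
r = 5 has algebraic multiplicity 2; rank(T − 5I) = 2, so geometric multiplicity = 1.
Geometric multiplicity < algebraic multiplicity, so T is not diagonalizable.

No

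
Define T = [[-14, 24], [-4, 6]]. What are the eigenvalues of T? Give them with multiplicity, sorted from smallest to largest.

Characteristic polynomial: p(λ) = λ^2 + 8λ + 12 = (λ + 2)(λ + 6).
Roots (with multiplicity): -6, -2.

-6, -2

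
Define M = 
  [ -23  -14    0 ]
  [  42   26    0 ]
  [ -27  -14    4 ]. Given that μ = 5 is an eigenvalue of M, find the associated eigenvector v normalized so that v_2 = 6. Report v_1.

-3

M − 5I = [[-28, -14, 0], [42, 21, 0], [-27, -14, -1]].
Solving (M − 5I)v = 0 gives the eigenspace spanned by (-3, 6, -3).
With v_2 = 6, v = (-3, 6, -3), so v_1 = -3.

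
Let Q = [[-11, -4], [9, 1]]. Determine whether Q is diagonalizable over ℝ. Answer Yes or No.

No

Characteristic polynomial: p(μ) = μ^2 + 10μ + 25 = (μ + 5)^2.
μ = -5 has algebraic multiplicity 2; rank(Q + 5I) = 1, so geometric multiplicity = 1.
Geometric multiplicity < algebraic multiplicity, so Q is not diagonalizable.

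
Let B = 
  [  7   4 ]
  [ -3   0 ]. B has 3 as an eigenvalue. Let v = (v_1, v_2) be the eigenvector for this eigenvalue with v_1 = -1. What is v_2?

1

B − 3I = [[4, 4], [-3, -3]].
Solving (B − 3I)v = 0 gives the eigenspace spanned by (-1, 1).
With v_1 = -1, v = (-1, 1), so v_2 = 1.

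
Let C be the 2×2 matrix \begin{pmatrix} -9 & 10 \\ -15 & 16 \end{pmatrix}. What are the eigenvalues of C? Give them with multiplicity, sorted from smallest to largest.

1, 6

Characteristic polynomial: p(s) = s^2 - 7s + 6 = (s - 6)(s - 1).
Roots (with multiplicity): 1, 6.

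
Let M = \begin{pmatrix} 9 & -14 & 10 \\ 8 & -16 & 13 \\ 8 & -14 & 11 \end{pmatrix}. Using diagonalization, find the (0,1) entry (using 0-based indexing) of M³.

-266

Characteristic polynomial: t^3 - 4t^2 - 7t + 10 = (t - 5)(t - 1)(t + 2), so the eigenvalues are -2, 1, 5.
t=1: eigenvector (-1, -2, -2).
t=-2: eigenvector (2, 3, 2).
t=5: eigenvector (1, 1, 1).
P = [[-1, 2, 1], [-2, 3, 1], [-2, 2, 1]], D = diag(1, -2, 5), P⁻¹ = [[1, 0, -1], [0, 1, -1], [2, -2, 1]].
M³ = P·diag(1, -8, 125)·P⁻¹ = [[249, -266, 142], [248, -274, 151], [248, -266, 143]].
The requested entry is -266.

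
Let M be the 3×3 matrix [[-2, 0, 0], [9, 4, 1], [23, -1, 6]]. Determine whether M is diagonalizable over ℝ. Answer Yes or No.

Characteristic polynomial: p(r) = r^3 - 8r^2 + 5r + 50 = (r - 5)^2(r + 2).
r = 5 has algebraic multiplicity 2; rank(M − 5I) = 2, so geometric multiplicity = 1.
Geometric multiplicity < algebraic multiplicity, so M is not diagonalizable.

No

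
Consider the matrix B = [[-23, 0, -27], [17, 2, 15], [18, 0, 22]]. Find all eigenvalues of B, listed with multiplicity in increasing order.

Characteristic polynomial: p(s) = s^3 - s^2 - 22s + 40 = (s - 4)(s - 2)(s + 5).
Roots (with multiplicity): -5, 2, 4.

-5, 2, 4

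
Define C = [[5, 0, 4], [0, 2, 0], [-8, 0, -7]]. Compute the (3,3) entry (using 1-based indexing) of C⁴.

Characteristic polynomial: r^3 - 7r + 6 = (r - 2)(r - 1)(r + 3), so the eigenvalues are -3, 1, 2.
r=2: eigenvector (0, 1, 0).
r=-3: eigenvector (1, 0, -2).
r=1: eigenvector (1, 0, -1).
P = [[0, 1, 1], [1, 0, 0], [0, -2, -1]], D = diag(2, -3, 1), P⁻¹ = [[0, 1, 0], [-1, 0, -1], [2, 0, 1]].
C⁴ = P·diag(16, 81, 1)·P⁻¹ = [[-79, 0, -80], [0, 16, 0], [160, 0, 161]].
The requested entry is 161.

161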